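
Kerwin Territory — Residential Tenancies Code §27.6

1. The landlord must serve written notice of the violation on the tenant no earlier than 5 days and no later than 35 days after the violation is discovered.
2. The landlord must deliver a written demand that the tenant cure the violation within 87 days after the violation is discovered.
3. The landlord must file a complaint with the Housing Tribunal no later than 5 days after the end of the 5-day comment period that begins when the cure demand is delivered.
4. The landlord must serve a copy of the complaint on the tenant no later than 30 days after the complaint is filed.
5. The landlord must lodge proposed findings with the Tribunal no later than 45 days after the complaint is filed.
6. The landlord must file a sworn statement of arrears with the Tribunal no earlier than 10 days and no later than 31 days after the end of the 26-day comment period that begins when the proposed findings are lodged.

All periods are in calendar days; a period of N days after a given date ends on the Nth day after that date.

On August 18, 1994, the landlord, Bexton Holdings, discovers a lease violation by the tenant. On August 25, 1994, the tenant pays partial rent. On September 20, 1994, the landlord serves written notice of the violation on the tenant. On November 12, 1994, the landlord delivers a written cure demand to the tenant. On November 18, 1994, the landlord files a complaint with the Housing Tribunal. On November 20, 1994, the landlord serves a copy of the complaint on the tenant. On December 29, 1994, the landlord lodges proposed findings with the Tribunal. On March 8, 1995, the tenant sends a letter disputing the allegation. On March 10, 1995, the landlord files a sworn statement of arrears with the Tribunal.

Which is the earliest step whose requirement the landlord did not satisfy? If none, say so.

Step 6

Step 1 — 5 and 35 days from August 18, 1994 (when the violation is discovered) are August 23, 1994 and September 22, 1994 respectively; done September 20, 1994, which is between those dates.
Step 2 — counting 87 days from August 18, 1994 (when the violation is discovered) gives a deadline of November 13, 1994; November 12, 1994 is within that limit.
Step 3 — counting 5 days from November 17, 1994 (end of the 5-day comment period, which began when the cure demand is delivered on November 12, 1994) gives a deadline of November 22, 1994; November 18, 1994 is within that limit.
Step 4 — counting 30 days from November 18, 1994 (when the complaint is filed) gives a deadline of December 18, 1994; completed November 20, 1994, before the deadline.
Step 5 — counting 45 days from November 18, 1994 (when the complaint is filed) gives a deadline of January 2, 1995; December 29, 1994 is within that limit.
Step 6 — 10 and 31 days from January 24, 1995 (end of the 26-day comment period, which began when the proposed findings are lodged on December 29, 1994) are February 3, 1995 and February 24, 1995 respectively; March 10, 1995 is 14 days past the end of the window.
The analysis stops there.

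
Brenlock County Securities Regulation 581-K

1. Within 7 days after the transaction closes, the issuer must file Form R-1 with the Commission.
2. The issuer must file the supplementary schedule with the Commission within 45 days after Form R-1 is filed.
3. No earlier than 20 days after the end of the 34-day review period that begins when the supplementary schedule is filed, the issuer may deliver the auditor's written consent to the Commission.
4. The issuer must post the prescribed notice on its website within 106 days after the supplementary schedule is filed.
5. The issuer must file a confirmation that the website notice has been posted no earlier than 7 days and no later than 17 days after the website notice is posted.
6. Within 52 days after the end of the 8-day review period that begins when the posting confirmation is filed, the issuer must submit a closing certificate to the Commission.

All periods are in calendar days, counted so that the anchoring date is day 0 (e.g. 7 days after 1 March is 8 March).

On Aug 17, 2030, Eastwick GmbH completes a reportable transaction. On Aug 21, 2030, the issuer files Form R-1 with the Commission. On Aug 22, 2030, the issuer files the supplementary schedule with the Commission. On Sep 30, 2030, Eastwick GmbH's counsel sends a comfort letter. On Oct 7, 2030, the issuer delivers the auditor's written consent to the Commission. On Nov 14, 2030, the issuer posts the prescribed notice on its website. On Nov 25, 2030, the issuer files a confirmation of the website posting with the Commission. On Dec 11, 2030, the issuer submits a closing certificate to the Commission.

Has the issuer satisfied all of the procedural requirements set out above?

No

(1) due by Aug 17, 2030 + 7 days = Aug 24, 2030; Aug 21, 2030 is within that limit.
(2) due by Aug 21, 2030 + 45 days = Oct 5, 2030; done Aug 22, 2030 — timely.
(3) permitted from Sep 25, 2030 + 20 days = Oct 15, 2030 onward; done Oct 7, 2030 — 8 days too early.
No need to go further; step 3 was not satisfied.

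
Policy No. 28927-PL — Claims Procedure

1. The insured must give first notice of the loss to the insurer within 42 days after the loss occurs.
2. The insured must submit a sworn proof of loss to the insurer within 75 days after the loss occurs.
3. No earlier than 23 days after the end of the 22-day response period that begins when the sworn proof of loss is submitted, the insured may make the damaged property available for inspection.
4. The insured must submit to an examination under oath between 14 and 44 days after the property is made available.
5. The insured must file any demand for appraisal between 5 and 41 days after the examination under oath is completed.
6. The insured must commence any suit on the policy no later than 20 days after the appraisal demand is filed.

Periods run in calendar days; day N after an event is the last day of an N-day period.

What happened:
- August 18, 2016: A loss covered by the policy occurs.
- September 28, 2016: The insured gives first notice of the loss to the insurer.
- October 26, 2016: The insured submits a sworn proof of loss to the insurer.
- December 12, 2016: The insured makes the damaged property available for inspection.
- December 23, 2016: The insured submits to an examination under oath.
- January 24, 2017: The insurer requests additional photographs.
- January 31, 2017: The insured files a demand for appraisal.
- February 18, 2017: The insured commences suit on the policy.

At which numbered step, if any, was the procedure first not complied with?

(1) due by August 18, 2016 + 42 days = September 29, 2016; September 28, 2016 is within that limit.
(2) due by August 18, 2016 + 75 days = November 1, 2016; completed October 26, 2016, before the deadline.
(3) permitted from November 17, 2016 + 23 days = December 10, 2016 onward; done December 12, 2016, after the minimum wait.
(4) the permitted window runs from December 12, 2016 + 14 = December 26, 2016 to December 12, 2016 + 44 = January 25, 2017; done December 23, 2016 — 3 days before the window opened.

Step 4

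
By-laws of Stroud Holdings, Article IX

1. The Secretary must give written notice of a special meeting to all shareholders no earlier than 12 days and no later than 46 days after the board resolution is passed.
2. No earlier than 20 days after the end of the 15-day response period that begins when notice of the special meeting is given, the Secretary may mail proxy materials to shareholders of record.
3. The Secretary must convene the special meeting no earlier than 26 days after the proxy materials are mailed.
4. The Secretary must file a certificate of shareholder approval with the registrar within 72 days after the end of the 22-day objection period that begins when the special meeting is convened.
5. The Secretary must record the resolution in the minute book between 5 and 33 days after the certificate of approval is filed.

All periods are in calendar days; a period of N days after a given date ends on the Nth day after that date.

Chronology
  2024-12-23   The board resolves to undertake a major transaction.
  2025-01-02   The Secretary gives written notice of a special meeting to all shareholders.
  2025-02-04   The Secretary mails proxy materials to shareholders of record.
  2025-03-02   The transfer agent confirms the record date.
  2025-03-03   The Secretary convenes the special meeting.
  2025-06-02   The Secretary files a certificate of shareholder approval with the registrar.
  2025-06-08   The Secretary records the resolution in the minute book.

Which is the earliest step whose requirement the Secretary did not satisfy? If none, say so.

Step 1

Step 1 — 12 and 46 days from 2024-12-23 (when the board resolution is passed) are 2025-01-04 and 2025-02-07 respectively; done 2025-01-02 — 2 days before the window opened.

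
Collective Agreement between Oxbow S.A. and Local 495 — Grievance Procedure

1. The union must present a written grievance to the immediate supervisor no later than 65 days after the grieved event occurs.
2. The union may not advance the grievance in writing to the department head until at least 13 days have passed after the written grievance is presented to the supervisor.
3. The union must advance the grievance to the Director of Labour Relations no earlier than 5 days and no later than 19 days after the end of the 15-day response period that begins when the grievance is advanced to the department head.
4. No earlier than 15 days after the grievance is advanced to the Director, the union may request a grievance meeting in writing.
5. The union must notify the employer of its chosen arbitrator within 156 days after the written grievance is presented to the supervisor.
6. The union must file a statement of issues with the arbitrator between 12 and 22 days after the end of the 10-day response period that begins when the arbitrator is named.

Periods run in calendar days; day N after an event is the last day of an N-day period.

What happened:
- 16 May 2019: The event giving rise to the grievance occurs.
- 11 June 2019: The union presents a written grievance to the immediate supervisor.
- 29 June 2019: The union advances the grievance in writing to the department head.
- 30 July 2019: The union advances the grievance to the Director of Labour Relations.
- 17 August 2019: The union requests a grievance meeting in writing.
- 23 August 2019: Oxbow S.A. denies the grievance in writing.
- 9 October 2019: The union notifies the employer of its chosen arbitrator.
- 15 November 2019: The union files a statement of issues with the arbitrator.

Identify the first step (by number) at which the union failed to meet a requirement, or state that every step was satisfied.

Step 1: 65 days after 16 May 2019 (when the grieved event occurs) is 20 July 2019; completed 11 June 2019, before the deadline.
Step 2: the earliest permitted date is 13 days after 11 June 2019 (when the written grievance is presented to the supervisor), i.e. 24 June 2019; done 29 June 2019 — permitted.
Step 3: the window is 5–19 days after 14 July 2019 (end of the 15-day response period, which began when the grievance is advanced to the department head on 29 June 2019), so 19 July 2019 through 2 August 2019; 30 July 2019 falls inside that range.
Step 4: the earliest permitted date is 15 days after 30 July 2019 (when the grievance is advanced to the Director), i.e. 14 August 2019; done 17 August 2019, after the minimum wait.
Step 5: 156 days after 11 June 2019 (when the written grievance is presented to the supervisor) is 14 November 2019; completed 9 October 2019, before the deadline.
Step 6: the window is 12–22 days after 19 October 2019 (end of the 10-day response period, which began when the arbitrator is named on 9 October 2019), so 31 October 2019 through 10 November 2019; 15 November 2019 is 5 days past the end of the window.

Step 6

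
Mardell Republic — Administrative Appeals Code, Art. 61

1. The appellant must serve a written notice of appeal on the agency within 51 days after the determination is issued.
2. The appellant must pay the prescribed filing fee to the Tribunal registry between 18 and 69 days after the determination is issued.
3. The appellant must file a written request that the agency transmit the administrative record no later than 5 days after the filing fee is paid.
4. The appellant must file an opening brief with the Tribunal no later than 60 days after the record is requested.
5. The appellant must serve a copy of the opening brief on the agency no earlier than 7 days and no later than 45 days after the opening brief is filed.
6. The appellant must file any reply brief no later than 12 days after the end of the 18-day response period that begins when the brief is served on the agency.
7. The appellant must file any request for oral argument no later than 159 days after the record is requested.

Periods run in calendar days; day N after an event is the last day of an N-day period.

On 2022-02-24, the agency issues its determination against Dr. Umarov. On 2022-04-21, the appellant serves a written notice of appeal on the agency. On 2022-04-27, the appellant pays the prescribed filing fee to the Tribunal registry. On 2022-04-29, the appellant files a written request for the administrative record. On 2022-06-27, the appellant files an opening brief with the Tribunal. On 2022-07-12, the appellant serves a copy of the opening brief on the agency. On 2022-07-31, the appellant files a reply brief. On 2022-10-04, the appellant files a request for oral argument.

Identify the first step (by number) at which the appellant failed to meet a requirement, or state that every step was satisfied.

(1) due by 2022-02-24 + 51 days = 2022-04-16; 2022-04-21 misses that deadline by 5 days.
That is the first point of non-compliance.

Step 1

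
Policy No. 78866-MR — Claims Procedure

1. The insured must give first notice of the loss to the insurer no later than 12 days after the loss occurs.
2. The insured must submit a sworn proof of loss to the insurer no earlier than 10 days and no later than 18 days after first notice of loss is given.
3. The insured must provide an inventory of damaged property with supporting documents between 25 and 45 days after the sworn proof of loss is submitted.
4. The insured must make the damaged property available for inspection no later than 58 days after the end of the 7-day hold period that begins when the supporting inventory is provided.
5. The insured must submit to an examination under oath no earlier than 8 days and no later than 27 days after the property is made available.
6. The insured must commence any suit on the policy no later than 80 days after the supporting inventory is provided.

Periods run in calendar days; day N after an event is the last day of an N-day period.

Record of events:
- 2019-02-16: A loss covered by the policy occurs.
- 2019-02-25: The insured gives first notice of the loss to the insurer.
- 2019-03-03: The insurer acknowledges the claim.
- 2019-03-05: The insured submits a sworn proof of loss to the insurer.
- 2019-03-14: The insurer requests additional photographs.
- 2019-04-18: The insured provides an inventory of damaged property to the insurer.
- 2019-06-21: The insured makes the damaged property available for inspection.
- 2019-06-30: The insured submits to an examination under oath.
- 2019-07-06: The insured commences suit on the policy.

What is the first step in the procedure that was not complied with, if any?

Step 1 — counting 12 days from 2019-02-16 (when the loss occurs) gives a deadline of 2019-02-28; 2019-02-25 is within that limit.
Step 2 — 10 and 18 days from 2019-02-25 (when first notice of loss is given) are 2019-03-07 and 2019-03-15 respectively; 2019-03-05 is 2 days too early.
No need to go further; step 2 was not satisfied.

Step 2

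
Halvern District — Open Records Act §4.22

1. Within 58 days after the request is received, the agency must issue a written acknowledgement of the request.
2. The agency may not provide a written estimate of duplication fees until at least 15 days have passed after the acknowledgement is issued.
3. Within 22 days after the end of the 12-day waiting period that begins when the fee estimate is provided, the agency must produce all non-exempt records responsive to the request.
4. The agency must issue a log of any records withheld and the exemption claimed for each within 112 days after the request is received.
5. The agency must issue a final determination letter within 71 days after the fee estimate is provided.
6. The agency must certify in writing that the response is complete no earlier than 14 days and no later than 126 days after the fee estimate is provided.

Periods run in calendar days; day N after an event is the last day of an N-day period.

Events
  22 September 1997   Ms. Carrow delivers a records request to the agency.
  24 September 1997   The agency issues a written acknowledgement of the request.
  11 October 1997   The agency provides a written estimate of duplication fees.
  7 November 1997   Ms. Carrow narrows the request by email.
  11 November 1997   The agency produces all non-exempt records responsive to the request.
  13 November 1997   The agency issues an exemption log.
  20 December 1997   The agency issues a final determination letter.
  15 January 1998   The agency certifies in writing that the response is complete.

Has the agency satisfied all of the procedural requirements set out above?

Yes

Step 1 — counting 58 days from 22 September 1997 (when the request is received) gives a deadline of 19 November 1997; completed 24 September 1997, before the deadline.
Step 2 — must wait 15 days from 24 September 1997 (when the acknowledgement is issued), so not before 9 October 1997; 11 October 1997 is on or after that date.
Step 3 — counting 22 days from 23 October 1997 (end of the 12-day waiting period, which began when the fee estimate is provided on 11 October 1997) gives a deadline of 14 November 1997; done 11 November 1997 — timely.
Step 4 — counting 112 days from 22 September 1997 (when the request is received) gives a deadline of 12 January 1998; 13 November 1997 is within that limit.
Step 5 — counting 71 days from 11 October 1997 (when the fee estimate is provided) gives a deadline of 21 December 1997; completed 20 December 1997, before the deadline.
Step 6 — 14 and 126 days from 11 October 1997 (when the fee estimate is provided) are 25 October 1997 and 14 February 1998 respectively; done 15 January 1998, which is between those dates.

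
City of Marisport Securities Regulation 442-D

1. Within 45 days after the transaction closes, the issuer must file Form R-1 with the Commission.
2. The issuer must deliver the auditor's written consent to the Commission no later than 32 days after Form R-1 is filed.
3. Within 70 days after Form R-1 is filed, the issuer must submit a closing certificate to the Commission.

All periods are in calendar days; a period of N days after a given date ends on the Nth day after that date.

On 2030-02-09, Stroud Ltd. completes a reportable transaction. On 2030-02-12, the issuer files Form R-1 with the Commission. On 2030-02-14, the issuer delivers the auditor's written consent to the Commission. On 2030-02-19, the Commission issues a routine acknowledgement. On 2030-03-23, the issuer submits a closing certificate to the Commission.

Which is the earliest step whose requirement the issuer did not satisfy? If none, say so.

None — every step was satisfied

(1) due by 2030-02-09 + 45 days = 2030-03-26; completed 2030-02-12, before the deadline.
(2) due by 2030-02-12 + 32 days = 2030-03-16; completed 2030-02-14, before the deadline.
(3) due by 2030-02-12 + 70 days = 2030-04-23; completed 2030-03-23, before the deadline.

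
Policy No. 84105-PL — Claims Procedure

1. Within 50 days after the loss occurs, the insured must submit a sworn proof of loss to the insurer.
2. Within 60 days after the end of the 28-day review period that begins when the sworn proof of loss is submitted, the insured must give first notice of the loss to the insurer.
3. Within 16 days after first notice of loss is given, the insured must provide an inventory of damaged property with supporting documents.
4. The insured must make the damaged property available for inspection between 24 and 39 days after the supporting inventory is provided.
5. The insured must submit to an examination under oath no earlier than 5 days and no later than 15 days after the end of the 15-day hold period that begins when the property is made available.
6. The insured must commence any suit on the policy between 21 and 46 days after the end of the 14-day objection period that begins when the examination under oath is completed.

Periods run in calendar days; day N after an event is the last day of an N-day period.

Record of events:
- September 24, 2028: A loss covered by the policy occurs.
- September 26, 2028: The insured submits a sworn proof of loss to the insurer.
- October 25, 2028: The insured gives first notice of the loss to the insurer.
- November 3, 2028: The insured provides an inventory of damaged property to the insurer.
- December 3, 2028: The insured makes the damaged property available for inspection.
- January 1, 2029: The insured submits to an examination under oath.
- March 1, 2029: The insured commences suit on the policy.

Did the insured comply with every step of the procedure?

Step 1: 50 days after September 24, 2028 (when the loss occurs) is November 13, 2028; completed September 26, 2028, before the deadline.
Step 2: 60 days after October 24, 2028 (end of the 28-day review period, which began when the sworn proof of loss is submitted on September 26, 2028) is December 23, 2028; completed October 25, 2028, before the deadline.
Step 3: 16 days after October 25, 2028 (when first notice of loss is given) is November 10, 2028; done November 3, 2028 — timely.
Step 4: the window is 24–39 days after November 3, 2028 (when the supporting inventory is provided), so November 27, 2028 through December 12, 2028; done December 3, 2028, which is between those dates.
Step 5: the window is 5–15 days after December 18, 2028 (end of the 15-day hold period, which began when the property is made available on December 3, 2028), so December 23, 2028 through January 2, 2029; done January 1, 2029, which is between those dates.
Step 6: the window is 21–46 days after January 15, 2029 (end of the 14-day objection period, which began when the examination under oath is completed on January 1, 2029), so February 5, 2029 through March 2, 2029; done March 1, 2029 — within the window.

Yes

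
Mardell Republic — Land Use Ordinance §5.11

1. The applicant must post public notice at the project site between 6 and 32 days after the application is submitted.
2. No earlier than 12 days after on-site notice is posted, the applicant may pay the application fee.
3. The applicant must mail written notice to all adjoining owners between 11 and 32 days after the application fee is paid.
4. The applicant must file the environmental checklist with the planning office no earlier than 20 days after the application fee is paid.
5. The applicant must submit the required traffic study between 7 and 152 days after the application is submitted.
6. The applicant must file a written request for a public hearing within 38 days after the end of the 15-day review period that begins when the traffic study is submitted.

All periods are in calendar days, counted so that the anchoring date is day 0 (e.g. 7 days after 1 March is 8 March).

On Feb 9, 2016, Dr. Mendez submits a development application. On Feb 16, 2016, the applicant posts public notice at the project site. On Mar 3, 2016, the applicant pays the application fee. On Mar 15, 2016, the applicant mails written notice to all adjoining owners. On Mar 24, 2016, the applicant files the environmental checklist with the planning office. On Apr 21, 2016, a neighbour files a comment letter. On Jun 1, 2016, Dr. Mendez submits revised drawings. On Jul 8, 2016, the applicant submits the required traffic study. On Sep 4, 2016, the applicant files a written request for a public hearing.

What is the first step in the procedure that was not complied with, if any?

Step 6

(1) the permitted window runs from Feb 9, 2016 + 6 = Feb 15, 2016 to Feb 9, 2016 + 32 = Mar 12, 2016; Feb 16, 2016 falls inside that range.
(2) permitted from Feb 16, 2016 + 12 days = Feb 28, 2016 onward; Mar 3, 2016 is on or after that date.
(3) the permitted window runs from Mar 3, 2016 + 11 = Mar 14, 2016 to Mar 3, 2016 + 32 = Apr 4, 2016; done Mar 15, 2016, which is between those dates.
(4) permitted from Mar 3, 2016 + 20 days = Mar 23, 2016 onward; Mar 24, 2016 is on or after that date.
(5) the permitted window runs from Feb 9, 2016 + 7 = Feb 16, 2016 to Feb 9, 2016 + 152 = Jul 10, 2016; Jul 8, 2016 falls inside that range.
(6) due by Jul 23, 2016 + 38 days = Aug 30, 2016; Sep 4, 2016 misses that deadline by 5 days.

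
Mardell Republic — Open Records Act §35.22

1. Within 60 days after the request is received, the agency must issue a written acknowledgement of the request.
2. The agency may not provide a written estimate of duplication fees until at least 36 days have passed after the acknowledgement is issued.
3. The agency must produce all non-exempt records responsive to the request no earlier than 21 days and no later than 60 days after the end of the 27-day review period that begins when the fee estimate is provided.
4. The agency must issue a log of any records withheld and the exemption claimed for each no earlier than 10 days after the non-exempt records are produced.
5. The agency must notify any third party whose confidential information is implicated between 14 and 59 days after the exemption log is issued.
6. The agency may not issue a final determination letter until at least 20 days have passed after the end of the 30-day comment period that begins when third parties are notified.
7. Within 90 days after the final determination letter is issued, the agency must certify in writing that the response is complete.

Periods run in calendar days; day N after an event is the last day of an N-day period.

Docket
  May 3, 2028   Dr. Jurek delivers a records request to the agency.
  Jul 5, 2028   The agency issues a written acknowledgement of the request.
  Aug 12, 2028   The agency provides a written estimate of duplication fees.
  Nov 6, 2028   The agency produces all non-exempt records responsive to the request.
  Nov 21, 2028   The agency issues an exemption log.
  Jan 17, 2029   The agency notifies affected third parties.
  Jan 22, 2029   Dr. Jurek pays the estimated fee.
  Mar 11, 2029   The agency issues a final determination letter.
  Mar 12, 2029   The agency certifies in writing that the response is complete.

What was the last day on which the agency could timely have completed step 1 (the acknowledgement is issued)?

Jul 2, 2028

Step 1 runs from May 3, 2028, when the request is received. 60 days after May 3, 2028 is Jul 2, 2028.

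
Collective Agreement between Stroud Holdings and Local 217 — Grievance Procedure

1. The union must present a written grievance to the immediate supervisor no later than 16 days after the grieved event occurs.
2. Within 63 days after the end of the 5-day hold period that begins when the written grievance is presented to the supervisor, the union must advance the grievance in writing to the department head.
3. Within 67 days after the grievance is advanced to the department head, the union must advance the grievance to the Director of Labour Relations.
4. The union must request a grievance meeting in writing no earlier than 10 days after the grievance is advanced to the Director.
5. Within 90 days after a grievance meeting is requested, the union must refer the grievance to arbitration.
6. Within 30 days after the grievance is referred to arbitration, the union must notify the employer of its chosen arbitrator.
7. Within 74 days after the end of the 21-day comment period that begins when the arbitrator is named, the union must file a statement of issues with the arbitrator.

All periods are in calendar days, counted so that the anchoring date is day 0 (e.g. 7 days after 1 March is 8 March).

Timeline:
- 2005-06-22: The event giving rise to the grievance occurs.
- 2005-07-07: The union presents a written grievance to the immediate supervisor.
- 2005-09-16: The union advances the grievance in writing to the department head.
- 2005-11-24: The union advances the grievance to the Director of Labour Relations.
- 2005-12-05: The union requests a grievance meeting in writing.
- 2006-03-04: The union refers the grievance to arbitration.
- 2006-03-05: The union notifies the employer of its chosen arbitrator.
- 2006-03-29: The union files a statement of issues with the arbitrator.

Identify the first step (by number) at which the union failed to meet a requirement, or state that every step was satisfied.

Step 2

(1) due by 2005-06-22 + 16 days = 2005-07-08; completed 2005-07-07, before the deadline.
(2) due by 2005-07-12 + 63 days = 2005-09-13; not done until 2005-09-16, 3 days after the deadline.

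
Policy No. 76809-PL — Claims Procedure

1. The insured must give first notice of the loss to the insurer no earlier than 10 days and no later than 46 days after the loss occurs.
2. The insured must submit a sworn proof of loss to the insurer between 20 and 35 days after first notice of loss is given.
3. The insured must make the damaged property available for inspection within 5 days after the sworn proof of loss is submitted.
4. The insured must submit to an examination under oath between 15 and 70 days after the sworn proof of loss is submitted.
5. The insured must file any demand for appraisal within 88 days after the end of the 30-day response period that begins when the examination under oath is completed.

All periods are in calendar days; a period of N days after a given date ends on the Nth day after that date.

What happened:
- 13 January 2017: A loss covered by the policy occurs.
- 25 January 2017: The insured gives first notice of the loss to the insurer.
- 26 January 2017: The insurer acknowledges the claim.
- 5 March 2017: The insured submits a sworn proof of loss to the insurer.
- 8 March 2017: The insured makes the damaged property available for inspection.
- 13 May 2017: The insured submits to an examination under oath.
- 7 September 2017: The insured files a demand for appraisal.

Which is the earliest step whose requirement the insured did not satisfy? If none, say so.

Step 2

Step 1: the window is 10–46 days after 13 January 2017 (when the loss occurs), so 23 January 2017 through 28 February 2017; done 25 January 2017 — within the window.
Step 2: the window is 20–35 days after 25 January 2017 (when first notice of loss is given), so 14 February 2017 through 1 March 2017; 5 March 2017 is 4 days past the end of the window.
No need to go further; step 2 was not satisfied.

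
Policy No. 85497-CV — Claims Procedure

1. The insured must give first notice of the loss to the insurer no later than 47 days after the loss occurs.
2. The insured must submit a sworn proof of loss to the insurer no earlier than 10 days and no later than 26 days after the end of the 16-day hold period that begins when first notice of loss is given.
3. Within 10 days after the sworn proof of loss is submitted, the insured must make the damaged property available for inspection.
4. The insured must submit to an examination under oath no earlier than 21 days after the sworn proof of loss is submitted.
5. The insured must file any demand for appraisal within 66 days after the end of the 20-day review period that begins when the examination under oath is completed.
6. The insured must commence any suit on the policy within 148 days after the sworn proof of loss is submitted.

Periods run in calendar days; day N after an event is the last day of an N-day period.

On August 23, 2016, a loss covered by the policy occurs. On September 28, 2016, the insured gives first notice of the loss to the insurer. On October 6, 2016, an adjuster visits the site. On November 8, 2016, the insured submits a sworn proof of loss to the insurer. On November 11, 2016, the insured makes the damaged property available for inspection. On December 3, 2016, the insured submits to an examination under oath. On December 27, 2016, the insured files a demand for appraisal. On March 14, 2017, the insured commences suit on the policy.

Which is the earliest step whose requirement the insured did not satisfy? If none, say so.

None — every step was satisfied

Step 1: 47 days after August 23, 2016 (when the loss occurs) is October 9, 2016; September 28, 2016 is within that limit.
Step 2: the window is 10–26 days after October 14, 2016 (end of the 16-day hold period, which began when first notice of loss is given on September 28, 2016), so October 24, 2016 through November 9, 2016; November 8, 2016 falls inside that range.
Step 3: 10 days after November 8, 2016 (when the sworn proof of loss is submitted) is November 18, 2016; completed November 11, 2016, before the deadline.
Step 4: the earliest permitted date is 21 days after November 8, 2016 (when the sworn proof of loss is submitted), i.e. November 29, 2016; done December 3, 2016 — permitted.
Step 5: 66 days after December 23, 2016 (end of the 20-day review period, which began when the examination under oath is completed on December 3, 2016) is February 27, 2017; completed December 27, 2016, before the deadline.
Step 6: 148 days after November 8, 2016 (when the sworn proof of loss is submitted) is April 5, 2017; done March 14, 2017 — timely.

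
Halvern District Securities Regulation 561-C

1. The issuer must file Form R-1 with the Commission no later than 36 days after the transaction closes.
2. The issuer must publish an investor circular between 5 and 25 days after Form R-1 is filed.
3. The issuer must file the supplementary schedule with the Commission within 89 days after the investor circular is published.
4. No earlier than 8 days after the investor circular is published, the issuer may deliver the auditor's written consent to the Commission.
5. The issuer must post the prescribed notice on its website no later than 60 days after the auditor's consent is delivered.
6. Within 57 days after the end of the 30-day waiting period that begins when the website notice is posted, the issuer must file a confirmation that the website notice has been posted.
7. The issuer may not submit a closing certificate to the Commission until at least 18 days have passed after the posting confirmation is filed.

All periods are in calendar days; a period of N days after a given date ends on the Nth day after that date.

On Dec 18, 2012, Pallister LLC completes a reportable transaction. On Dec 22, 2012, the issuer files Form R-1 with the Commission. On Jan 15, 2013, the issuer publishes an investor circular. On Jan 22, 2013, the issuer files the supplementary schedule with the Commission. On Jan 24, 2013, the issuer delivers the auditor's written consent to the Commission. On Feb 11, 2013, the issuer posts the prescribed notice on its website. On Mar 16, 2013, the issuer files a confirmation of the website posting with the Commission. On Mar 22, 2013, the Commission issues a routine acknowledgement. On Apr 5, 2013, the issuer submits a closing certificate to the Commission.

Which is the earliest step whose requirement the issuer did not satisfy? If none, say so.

(1) due by Dec 18, 2012 + 36 days = Jan 23, 2013; Dec 22, 2012 is within that limit.
(2) the permitted window runs from Dec 22, 2012 + 5 = Dec 27, 2012 to Dec 22, 2012 + 25 = Jan 16, 2013; done Jan 15, 2013 — within the window.
(3) due by Jan 15, 2013 + 89 days = Apr 14, 2013; done Jan 22, 2013 — timely.
(4) permitted from Jan 15, 2013 + 8 days = Jan 23, 2013 onward; done Jan 24, 2013 — permitted.
(5) due by Jan 24, 2013 + 60 days = Mar 25, 2013; Feb 11, 2013 is within that limit.
(6) due by Mar 13, 2013 + 57 days = May 9, 2013; Mar 16, 2013 is within that limit.
(7) permitted from Mar 16, 2013 + 18 days = Apr 3, 2013 onward; Apr 5, 2013 is on or after that date.

None — every step was satisfied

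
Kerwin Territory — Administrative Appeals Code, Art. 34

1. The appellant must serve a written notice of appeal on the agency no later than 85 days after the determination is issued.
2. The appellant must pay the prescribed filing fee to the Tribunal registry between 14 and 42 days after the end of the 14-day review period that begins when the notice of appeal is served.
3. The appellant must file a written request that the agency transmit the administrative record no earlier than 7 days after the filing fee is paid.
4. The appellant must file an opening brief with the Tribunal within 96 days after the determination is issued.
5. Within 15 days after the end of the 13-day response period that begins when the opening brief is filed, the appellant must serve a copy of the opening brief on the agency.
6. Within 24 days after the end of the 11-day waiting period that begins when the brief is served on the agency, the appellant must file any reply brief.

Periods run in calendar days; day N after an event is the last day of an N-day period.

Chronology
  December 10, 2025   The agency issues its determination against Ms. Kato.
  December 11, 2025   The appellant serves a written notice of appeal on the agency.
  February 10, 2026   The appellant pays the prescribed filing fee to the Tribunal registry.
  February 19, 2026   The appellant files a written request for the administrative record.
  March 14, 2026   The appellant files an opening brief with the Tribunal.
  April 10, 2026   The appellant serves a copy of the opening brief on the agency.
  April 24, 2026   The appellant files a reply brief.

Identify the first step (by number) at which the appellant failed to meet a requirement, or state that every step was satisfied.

Step 2

Step 1 — counting 85 days from December 10, 2025 (when the determination is issued) gives a deadline of March 5, 2026; completed December 11, 2025, before the deadline.
Step 2 — 14 and 42 days from December 25, 2025 (end of the 14-day review period, which began when the notice of appeal is served on December 11, 2025) are January 8, 2026 and February 5, 2026 respectively; done February 10, 2026 — 5 days after the window closed.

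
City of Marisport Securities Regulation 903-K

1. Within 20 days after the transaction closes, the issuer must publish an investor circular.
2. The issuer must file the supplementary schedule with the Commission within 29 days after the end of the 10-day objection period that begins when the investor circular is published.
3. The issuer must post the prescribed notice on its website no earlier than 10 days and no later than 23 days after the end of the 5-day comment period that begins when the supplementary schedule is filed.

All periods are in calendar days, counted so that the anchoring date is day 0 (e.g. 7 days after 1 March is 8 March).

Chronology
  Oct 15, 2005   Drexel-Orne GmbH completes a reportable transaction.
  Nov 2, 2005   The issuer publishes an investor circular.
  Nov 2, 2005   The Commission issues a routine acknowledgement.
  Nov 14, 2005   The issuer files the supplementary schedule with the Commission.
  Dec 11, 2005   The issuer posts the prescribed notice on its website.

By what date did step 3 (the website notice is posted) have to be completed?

Dec 12, 2005

The supplementary schedule is filed on Nov 14, 2005; the 5-day comment period therefore ends Nov 19, 2005, and step 3 runs from that date. The window is 10–23 days after Nov 19, 2005; it closes on Dec 12, 2005.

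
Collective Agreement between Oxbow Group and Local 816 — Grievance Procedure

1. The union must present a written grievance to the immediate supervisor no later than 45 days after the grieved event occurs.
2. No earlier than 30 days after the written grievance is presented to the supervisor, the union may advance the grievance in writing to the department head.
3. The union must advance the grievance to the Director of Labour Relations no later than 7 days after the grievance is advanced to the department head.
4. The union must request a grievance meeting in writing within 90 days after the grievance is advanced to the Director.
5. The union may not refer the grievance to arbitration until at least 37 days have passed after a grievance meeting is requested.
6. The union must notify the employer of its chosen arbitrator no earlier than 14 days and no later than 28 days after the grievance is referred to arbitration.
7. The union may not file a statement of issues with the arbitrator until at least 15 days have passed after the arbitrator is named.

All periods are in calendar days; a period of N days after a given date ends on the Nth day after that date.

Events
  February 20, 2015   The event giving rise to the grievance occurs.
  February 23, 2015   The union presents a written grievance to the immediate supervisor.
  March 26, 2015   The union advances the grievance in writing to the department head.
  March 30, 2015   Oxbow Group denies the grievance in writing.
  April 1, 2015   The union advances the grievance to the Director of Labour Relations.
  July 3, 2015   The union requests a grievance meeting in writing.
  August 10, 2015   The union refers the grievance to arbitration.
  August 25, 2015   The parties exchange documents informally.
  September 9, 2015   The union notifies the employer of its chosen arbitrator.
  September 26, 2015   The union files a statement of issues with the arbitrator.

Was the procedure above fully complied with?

Step 1: 45 days after February 20, 2015 (when the grieved event occurs) is April 6, 2015; done February 23, 2015 — timely.
Step 2: the earliest permitted date is 30 days after February 23, 2015 (when the written grievance is presented to the supervisor), i.e. March 25, 2015; done March 26, 2015 — permitted.
Step 3: 7 days after March 26, 2015 (when the grievance is advanced to the department head) is April 2, 2015; completed April 1, 2015, before the deadline.
Step 4: 90 days after April 1, 2015 (when the grievance is advanced to the Director) is June 30, 2015; July 3, 2015 misses that deadline by 3 days.

No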